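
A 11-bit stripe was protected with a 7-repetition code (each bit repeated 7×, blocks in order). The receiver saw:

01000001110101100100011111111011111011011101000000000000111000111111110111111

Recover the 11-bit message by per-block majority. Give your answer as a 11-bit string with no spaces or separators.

01011100111

Block 1 (0100000): 1 one → 0
Block 2 (1110101): 5 ones → 1
Block 3 (1001000): 2 ones → 0
Block 4 (1111111): 7 ones → 1
Block 5 (1011111): 6 ones → 1
Block 6 (0110111): 5 ones → 1
Block 7 (0100000): 1 one → 0
Block 8 (0000000): 0 ones → 0
Block 9 (1110001): 4 ones → 1
Block 10 (1111111): 7 ones → 1
Block 11 (0111111): 6 ones → 1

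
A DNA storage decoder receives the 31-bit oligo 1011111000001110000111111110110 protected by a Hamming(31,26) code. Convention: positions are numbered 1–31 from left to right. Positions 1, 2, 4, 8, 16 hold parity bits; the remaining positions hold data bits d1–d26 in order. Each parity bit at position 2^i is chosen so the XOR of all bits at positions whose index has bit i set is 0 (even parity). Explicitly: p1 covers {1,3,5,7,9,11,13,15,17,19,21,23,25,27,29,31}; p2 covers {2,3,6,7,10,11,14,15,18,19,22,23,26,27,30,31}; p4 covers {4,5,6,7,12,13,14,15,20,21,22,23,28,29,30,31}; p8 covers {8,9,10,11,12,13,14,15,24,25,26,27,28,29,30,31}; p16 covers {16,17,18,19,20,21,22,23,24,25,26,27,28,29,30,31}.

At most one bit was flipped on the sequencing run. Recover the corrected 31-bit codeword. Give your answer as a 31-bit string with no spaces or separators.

1011111000000110000111111110110

s1 (pos 1,3,5,7,9,11,13,15,17,19,21,23,25,27,29,31): 1⊕1⊕1⊕1⊕0⊕0⊕1⊕1⊕0⊕0⊕1⊕1⊕1⊕1⊕1⊕0 = 1
s2 (pos 2,3,6,7,10,11,14,15,18,19,22,23,26,27,30,31): 0⊕1⊕1⊕1⊕0⊕0⊕1⊕1⊕0⊕0⊕1⊕1⊕1⊕1⊕1⊕0 = 0
s4 (pos 4,5,6,7,12,13,14,15,20,21,22,23,28,29,30,31): 1⊕1⊕1⊕1⊕0⊕1⊕1⊕1⊕1⊕1⊕1⊕1⊕0⊕1⊕1⊕0 = 1
s8 (pos 8,9,10,11,12,13,14,15,24,25,26,27,28,29,30,31): 0⊕0⊕0⊕0⊕0⊕1⊕1⊕1⊕1⊕1⊕1⊕1⊕0⊕1⊕1⊕0 = 1
s16 (pos 16,17,18,19,20,21,22,23,24,25,26,27,28,29,30,31): 0⊕0⊕0⊕0⊕1⊕1⊕1⊕1⊕1⊕1⊕1⊕1⊕0⊕1⊕1⊕0 = 0
Syndrome s16…s1 = 01101 → error at position 13.
Flip position 13: 1011111000001110000111111110110 → 1011111000000110000111111110110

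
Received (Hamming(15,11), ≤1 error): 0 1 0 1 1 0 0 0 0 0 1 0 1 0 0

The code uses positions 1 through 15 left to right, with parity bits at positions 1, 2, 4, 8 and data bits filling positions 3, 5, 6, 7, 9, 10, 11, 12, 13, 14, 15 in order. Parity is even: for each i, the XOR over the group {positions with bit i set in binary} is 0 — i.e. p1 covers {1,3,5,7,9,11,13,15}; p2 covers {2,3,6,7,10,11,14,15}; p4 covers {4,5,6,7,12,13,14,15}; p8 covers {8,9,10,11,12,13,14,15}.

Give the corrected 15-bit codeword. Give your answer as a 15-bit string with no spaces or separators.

s1 (pos 1,3,5,7,9,11,13,15): 0⊕0⊕1⊕0⊕0⊕1⊕1⊕0 = 1
s2 (pos 2,3,6,7,10,11,14,15): 1⊕0⊕0⊕0⊕0⊕1⊕0⊕0 = 0
s4 (pos 4,5,6,7,12,13,14,15): 1⊕1⊕0⊕0⊕0⊕1⊕0⊕0 = 1
s8 (pos 8,9,10,11,12,13,14,15): 0⊕0⊕0⊕1⊕0⊕1⊕0⊕0 = 0
Syndrome s8…s1 = 0101 → error at position 5.
Flip position 5: 010110000010100 → 010100000010100

010100000010100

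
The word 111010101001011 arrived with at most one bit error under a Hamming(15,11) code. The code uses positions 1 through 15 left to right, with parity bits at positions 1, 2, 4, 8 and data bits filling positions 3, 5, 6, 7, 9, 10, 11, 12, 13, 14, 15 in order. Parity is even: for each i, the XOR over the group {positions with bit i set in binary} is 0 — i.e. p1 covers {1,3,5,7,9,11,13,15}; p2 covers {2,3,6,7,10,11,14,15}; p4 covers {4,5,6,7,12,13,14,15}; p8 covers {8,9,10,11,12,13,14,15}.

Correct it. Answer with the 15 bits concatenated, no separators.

s1 (pos 1,3,5,7,9,11,13,15): 1⊕1⊕1⊕1⊕1⊕0⊕0⊕1 = 0
s2 (pos 2,3,6,7,10,11,14,15): 1⊕1⊕0⊕1⊕0⊕0⊕1⊕1 = 1
s4 (pos 4,5,6,7,12,13,14,15): 0⊕1⊕0⊕1⊕1⊕0⊕1⊕1 = 1
s8 (pos 8,9,10,11,12,13,14,15): 0⊕1⊕0⊕0⊕1⊕0⊕1⊕1 = 0
Syndrome s8…s1 = 0110 → error at position 6.
Flip position 6: 111010101001011 → 111011101001011

111011101001011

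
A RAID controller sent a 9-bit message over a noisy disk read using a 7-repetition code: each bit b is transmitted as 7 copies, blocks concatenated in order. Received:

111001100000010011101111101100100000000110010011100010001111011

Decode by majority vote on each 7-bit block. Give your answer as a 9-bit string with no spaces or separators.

101100101

Block 1 (1110011): 5 ones → 1
Block 2 (0000001): 1 one → 0
Block 3 (0011101): 4 ones → 1
Block 4 (1111011): 6 ones → 1
Block 5 (0010000): 1 one → 0
Block 6 (0000110): 2 ones → 0
Block 7 (0100111): 4 ones → 1
Block 8 (0001000): 1 one → 0
Block 9 (1111011): 6 ones → 1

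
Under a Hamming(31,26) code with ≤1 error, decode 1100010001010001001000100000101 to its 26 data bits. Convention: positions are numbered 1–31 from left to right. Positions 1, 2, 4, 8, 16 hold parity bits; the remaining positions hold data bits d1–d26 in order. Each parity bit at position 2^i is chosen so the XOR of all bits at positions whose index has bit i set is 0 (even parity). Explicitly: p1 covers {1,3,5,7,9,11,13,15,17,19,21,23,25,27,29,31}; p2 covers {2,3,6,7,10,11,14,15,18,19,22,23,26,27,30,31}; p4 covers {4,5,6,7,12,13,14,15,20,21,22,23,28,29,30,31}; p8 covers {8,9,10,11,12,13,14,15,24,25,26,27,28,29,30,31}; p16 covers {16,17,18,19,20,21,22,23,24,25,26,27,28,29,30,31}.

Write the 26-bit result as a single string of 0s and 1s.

s1 (pos 1,3,5,7,9,11,13,15,17,19,21,23,25,27,29,31): 1⊕0⊕0⊕0⊕0⊕0⊕0⊕0⊕0⊕1⊕0⊕1⊕0⊕0⊕1⊕1 = 1
s2 (pos 2,3,6,7,10,11,14,15,18,19,22,23,26,27,30,31): 1⊕0⊕1⊕0⊕1⊕0⊕0⊕0⊕0⊕1⊕0⊕1⊕0⊕0⊕0⊕1 = 0
s4 (pos 4,5,6,7,12,13,14,15,20,21,22,23,28,29,30,31): 0⊕0⊕1⊕0⊕1⊕0⊕0⊕0⊕0⊕0⊕0⊕1⊕0⊕1⊕0⊕1 = 1
s8 (pos 8,9,10,11,12,13,14,15,24,25,26,27,28,29,30,31): 0⊕0⊕1⊕0⊕1⊕0⊕0⊕0⊕0⊕0⊕0⊕0⊕0⊕1⊕0⊕1 = 0
s16 (pos 16,17,18,19,20,21,22,23,24,25,26,27,28,29,30,31): 1⊕0⊕0⊕1⊕0⊕0⊕0⊕1⊕0⊕0⊕0⊕0⊕0⊕1⊕0⊕1 = 1
Syndrome s16…s1 = 10101 → error at position 21.
Flip position 21: 1100010001010001001000100000101 → 1100010001010001001010100000101
Read data bits from positions 3,5,6,7,9,10,11,12,13,14,15,17,18,19,20,21,22,23,24,25,26,27,28,29,30,31: 00100101000001010100000101

00100101000001010100000101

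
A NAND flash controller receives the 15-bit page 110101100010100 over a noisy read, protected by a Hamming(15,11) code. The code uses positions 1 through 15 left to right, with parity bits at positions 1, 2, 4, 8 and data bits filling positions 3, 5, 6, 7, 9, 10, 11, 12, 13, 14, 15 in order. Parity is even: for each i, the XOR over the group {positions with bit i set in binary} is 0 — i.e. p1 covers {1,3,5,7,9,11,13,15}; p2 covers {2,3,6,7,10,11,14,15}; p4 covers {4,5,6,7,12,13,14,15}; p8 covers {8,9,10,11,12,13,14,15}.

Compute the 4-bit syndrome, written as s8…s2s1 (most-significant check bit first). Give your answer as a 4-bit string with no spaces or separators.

0000

s1 (pos 1,3,5,7,9,11,13,15): 1⊕0⊕0⊕1⊕0⊕1⊕1⊕0 = 0
s2 (pos 2,3,6,7,10,11,14,15): 1⊕0⊕1⊕1⊕0⊕1⊕0⊕0 = 0
s4 (pos 4,5,6,7,12,13,14,15): 1⊕0⊕1⊕1⊕0⊕1⊕0⊕0 = 0
s8 (pos 8,9,10,11,12,13,14,15): 0⊕0⊕0⊕1⊕0⊕1⊕0⊕0 = 0
Syndrome s8…s1 = 0000 → no error.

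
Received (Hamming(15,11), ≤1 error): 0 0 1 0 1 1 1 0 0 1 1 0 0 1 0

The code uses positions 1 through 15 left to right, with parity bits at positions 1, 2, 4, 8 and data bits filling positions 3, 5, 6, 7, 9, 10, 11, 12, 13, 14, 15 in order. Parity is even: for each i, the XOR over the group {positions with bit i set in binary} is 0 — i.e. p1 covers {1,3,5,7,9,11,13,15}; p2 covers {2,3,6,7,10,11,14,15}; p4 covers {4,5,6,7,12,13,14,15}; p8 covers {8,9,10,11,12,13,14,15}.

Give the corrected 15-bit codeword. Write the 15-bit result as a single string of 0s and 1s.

s1 (pos 1,3,5,7,9,11,13,15): 0⊕1⊕1⊕1⊕0⊕1⊕0⊕0 = 0
s2 (pos 2,3,6,7,10,11,14,15): 0⊕1⊕1⊕1⊕1⊕1⊕1⊕0 = 0
s4 (pos 4,5,6,7,12,13,14,15): 0⊕1⊕1⊕1⊕0⊕0⊕1⊕0 = 0
s8 (pos 8,9,10,11,12,13,14,15): 0⊕0⊕1⊕1⊕0⊕0⊕1⊕0 = 1
Syndrome s8…s1 = 1000 → error at position 8.
Flip position 8: 001011100110010 → 001011110110010

001011110110010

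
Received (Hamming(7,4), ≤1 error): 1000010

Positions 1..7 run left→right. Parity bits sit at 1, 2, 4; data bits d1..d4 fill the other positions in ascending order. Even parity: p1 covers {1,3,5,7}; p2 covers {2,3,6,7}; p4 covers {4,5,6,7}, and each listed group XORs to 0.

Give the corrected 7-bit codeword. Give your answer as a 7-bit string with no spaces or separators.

1000011

s1 (pos 1,3,5,7): 1⊕0⊕0⊕0 = 1
s2 (pos 2,3,6,7): 0⊕0⊕1⊕0 = 1
s4 (pos 4,5,6,7): 0⊕0⊕1⊕0 = 1
Syndrome s4…s1 = 111 → error at position 7.
Flip position 7: 1000010 → 1000011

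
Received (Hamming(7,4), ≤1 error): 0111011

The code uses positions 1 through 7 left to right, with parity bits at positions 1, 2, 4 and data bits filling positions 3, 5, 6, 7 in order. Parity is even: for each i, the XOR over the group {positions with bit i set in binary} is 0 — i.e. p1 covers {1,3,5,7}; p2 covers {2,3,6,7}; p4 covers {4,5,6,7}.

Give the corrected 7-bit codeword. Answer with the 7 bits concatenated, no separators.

s1 (pos 1,3,5,7): 0⊕1⊕0⊕1 = 0
s2 (pos 2,3,6,7): 1⊕1⊕1⊕1 = 0
s4 (pos 4,5,6,7): 1⊕0⊕1⊕1 = 1
Syndrome s4…s1 = 100 → error at position 4.
Flip position 4: 0111011 → 0110011

0110011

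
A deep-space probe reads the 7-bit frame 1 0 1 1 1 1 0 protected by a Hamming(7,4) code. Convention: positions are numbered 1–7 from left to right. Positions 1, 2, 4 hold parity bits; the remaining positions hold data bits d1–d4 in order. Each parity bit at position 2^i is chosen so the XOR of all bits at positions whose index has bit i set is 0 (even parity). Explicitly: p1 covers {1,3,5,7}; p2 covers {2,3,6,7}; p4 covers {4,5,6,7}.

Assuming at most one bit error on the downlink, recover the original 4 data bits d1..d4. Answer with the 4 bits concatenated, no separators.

1010

s1 (pos 1,3,5,7): 1⊕1⊕1⊕0 = 1
s2 (pos 2,3,6,7): 0⊕1⊕1⊕0 = 0
s4 (pos 4,5,6,7): 1⊕1⊕1⊕0 = 1
Syndrome s4…s1 = 101 → error at position 5.
Flip position 5: 1011110 → 1011010
Read data bits from positions 3,5,6,7: 1010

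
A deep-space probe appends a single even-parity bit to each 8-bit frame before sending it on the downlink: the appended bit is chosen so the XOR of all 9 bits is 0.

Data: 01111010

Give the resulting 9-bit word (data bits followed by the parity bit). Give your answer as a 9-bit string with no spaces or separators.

XOR of the 8 data bits: 0⊕1⊕1⊕1⊕1⊕0⊕1⊕0 = 1
Parity bit = 1 (so all 9 bits XOR to 0).

011110101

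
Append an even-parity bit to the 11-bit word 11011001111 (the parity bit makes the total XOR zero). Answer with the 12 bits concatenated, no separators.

110110011110

XOR of the 11 data bits: 1⊕1⊕0⊕1⊕1⊕0⊕0⊕1⊕1⊕1⊕1 = 0
Parity bit = 0 (so all 12 bits XOR to 0).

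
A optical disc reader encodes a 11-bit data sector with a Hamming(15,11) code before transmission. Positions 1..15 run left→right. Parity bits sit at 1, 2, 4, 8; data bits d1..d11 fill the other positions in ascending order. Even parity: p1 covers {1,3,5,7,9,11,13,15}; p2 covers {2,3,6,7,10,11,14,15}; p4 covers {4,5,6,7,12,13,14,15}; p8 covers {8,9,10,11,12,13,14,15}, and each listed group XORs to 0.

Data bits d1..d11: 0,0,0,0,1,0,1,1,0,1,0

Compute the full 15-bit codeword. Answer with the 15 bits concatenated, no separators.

Place data at non-parity positions: p1 p2 0 p4 0 0 0 p8 1 0 1 1 0 1 0
p1 (pos 1,3,5,7,9,11,13,15): XOR of data positions = 0⊕0⊕0⊕1⊕1⊕0⊕0 = 0
p2 (pos 2,3,6,7,10,11,14,15): XOR of data positions = 0⊕0⊕0⊕0⊕1⊕1⊕0 = 0
p4 (pos 4,5,6,7,12,13,14,15): XOR of data positions = 0⊕0⊕0⊕1⊕0⊕1⊕0 = 0
p8 (pos 8,9,10,11,12,13,14,15): XOR of data positions = 1⊕0⊕1⊕1⊕0⊕1⊕0 = 0
Codeword: 000000001011010

000000001011010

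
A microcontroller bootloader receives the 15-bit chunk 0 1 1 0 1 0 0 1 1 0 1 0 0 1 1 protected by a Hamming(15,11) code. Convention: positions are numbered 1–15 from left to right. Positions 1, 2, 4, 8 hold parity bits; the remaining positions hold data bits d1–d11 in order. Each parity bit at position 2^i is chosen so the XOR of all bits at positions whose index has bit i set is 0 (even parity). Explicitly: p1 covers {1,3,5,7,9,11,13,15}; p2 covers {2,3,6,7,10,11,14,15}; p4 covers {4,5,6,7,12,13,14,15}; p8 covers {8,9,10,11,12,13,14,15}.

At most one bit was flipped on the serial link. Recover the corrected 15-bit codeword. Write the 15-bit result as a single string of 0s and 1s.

s1 (pos 1,3,5,7,9,11,13,15): 0⊕1⊕1⊕0⊕1⊕1⊕0⊕1 = 1
s2 (pos 2,3,6,7,10,11,14,15): 1⊕1⊕0⊕0⊕0⊕1⊕1⊕1 = 1
s4 (pos 4,5,6,7,12,13,14,15): 0⊕1⊕0⊕0⊕0⊕0⊕1⊕1 = 1
s8 (pos 8,9,10,11,12,13,14,15): 1⊕1⊕0⊕1⊕0⊕0⊕1⊕1 = 1
Syndrome s8…s1 = 1111 → error at position 15.
Flip position 15: 011010011010011 → 011010011010010

011010011010010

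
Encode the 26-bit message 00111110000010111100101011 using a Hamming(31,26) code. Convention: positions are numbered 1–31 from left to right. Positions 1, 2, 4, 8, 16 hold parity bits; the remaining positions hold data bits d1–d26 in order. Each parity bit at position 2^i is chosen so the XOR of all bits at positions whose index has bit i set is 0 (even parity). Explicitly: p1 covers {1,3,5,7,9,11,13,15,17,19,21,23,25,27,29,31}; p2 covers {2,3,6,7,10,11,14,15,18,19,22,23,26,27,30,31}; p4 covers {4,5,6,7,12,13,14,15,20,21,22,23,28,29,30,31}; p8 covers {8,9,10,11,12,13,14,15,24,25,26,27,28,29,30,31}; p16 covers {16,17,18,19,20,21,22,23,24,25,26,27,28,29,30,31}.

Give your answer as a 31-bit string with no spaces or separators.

0001011111100001010111100101011

Place data at non-parity positions: p1 p2 0 p4 0 1 1 p8 1 1 1 0 0 0 0 p16 0 1 0 1 1 1 1 0 0 1 0 1 0 1 1
p1 (pos 1,3,5,7,9,11,13,15,17,19,21,23,25,27,29,31): XOR of data positions = 0⊕0⊕1⊕1⊕1⊕0⊕0⊕0⊕0⊕1⊕1⊕0⊕0⊕0⊕1 = 0
p2 (pos 2,3,6,7,10,11,14,15,18,19,22,23,26,27,30,31): XOR of data positions = 0⊕1⊕1⊕1⊕1⊕0⊕0⊕1⊕0⊕1⊕1⊕1⊕0⊕1⊕1 = 0
p4 (pos 4,5,6,7,12,13,14,15,20,21,22,23,28,29,30,31): XOR of data positions = 0⊕1⊕1⊕0⊕0⊕0⊕0⊕1⊕1⊕1⊕1⊕1⊕0⊕1⊕1 = 1
p8 (pos 8,9,10,11,12,13,14,15,24,25,26,27,28,29,30,31): XOR of data positions = 1⊕1⊕1⊕0⊕0⊕0⊕0⊕0⊕0⊕1⊕0⊕1⊕0⊕1⊕1 = 1
p16 (pos 16,17,18,19,20,21,22,23,24,25,26,27,28,29,30,31): XOR of data positions = 0⊕1⊕0⊕1⊕1⊕1⊕1⊕0⊕0⊕1⊕0⊕1⊕0⊕1⊕1 = 1
Codeword: 0001011111100001010111100101011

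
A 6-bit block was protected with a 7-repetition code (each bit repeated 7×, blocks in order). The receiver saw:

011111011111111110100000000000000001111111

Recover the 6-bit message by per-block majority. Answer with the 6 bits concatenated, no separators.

Block 1 (0111110): 5 ones → 1
Block 2 (1111111): 7 ones → 1
Block 3 (1110100): 4 ones → 1
Block 4 (0000000): 0 ones → 0
Block 5 (0000000): 0 ones → 0
Block 6 (1111111): 7 ones → 1

111001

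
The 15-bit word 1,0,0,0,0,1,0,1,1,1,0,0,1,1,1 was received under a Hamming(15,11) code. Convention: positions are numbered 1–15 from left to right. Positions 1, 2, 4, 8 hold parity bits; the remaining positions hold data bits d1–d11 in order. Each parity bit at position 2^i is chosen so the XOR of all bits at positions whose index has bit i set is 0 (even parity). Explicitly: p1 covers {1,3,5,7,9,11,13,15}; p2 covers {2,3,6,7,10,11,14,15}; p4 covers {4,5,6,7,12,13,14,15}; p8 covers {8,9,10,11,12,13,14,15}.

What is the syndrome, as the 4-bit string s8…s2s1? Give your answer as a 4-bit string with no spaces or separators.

0000

s1 (pos 1,3,5,7,9,11,13,15): 1⊕0⊕0⊕0⊕1⊕0⊕1⊕1 = 0
s2 (pos 2,3,6,7,10,11,14,15): 0⊕0⊕1⊕0⊕1⊕0⊕1⊕1 = 0
s4 (pos 4,5,6,7,12,13,14,15): 0⊕0⊕1⊕0⊕0⊕1⊕1⊕1 = 0
s8 (pos 8,9,10,11,12,13,14,15): 1⊕1⊕1⊕0⊕0⊕1⊕1⊕1 = 0
Syndrome s8…s1 = 0000 → no error.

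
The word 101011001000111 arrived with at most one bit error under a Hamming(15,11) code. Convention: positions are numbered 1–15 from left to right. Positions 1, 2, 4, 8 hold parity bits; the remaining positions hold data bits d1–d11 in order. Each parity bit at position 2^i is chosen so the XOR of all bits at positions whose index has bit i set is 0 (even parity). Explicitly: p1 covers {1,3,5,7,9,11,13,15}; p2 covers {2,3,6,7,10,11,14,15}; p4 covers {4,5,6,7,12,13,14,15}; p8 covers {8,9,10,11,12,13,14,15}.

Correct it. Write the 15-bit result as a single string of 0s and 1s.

101111001000111

s1 (pos 1,3,5,7,9,11,13,15): 1⊕1⊕1⊕0⊕1⊕0⊕1⊕1 = 0
s2 (pos 2,3,6,7,10,11,14,15): 0⊕1⊕1⊕0⊕0⊕0⊕1⊕1 = 0
s4 (pos 4,5,6,7,12,13,14,15): 0⊕1⊕1⊕0⊕0⊕1⊕1⊕1 = 1
s8 (pos 8,9,10,11,12,13,14,15): 0⊕1⊕0⊕0⊕0⊕1⊕1⊕1 = 0
Syndrome s8…s1 = 0100 → error at position 4.
Flip position 4: 101011001000111 → 101111001000111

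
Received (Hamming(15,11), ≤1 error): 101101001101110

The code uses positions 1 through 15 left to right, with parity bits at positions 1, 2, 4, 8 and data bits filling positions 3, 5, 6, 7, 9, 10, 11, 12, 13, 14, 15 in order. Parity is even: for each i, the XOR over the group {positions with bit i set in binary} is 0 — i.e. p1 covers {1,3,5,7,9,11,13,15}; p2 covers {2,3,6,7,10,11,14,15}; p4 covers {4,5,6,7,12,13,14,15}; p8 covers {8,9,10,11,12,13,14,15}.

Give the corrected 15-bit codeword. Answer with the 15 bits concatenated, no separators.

101101001100110

s1 (pos 1,3,5,7,9,11,13,15): 1⊕1⊕0⊕0⊕1⊕0⊕1⊕0 = 0
s2 (pos 2,3,6,7,10,11,14,15): 0⊕1⊕1⊕0⊕1⊕0⊕1⊕0 = 0
s4 (pos 4,5,6,7,12,13,14,15): 1⊕0⊕1⊕0⊕1⊕1⊕1⊕0 = 1
s8 (pos 8,9,10,11,12,13,14,15): 0⊕1⊕1⊕0⊕1⊕1⊕1⊕0 = 1
Syndrome s8…s1 = 1100 → error at position 12.
Flip position 12: 101101001101110 → 101101001100110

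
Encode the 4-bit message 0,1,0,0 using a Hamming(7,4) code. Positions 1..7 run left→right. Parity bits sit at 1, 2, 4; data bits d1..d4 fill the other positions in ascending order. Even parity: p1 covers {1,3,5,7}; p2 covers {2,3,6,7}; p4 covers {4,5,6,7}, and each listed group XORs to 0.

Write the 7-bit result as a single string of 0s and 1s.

1001100

Place data at non-parity positions: p1 p2 0 p4 1 0 0
p1 (pos 1,3,5,7): XOR of data positions = 0⊕1⊕0 = 1
p2 (pos 2,3,6,7): XOR of data positions = 0⊕0⊕0 = 0
p4 (pos 4,5,6,7): XOR of data positions = 1⊕0⊕0 = 1
Codeword: 1001100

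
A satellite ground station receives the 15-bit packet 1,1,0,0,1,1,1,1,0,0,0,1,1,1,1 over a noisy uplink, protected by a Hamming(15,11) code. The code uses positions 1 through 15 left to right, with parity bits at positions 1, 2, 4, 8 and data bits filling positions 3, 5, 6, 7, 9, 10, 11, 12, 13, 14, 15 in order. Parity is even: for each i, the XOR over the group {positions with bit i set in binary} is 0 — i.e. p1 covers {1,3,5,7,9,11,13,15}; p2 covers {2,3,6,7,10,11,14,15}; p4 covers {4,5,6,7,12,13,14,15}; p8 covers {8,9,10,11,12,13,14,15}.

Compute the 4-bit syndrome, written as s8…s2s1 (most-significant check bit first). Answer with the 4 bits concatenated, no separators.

s1 (pos 1,3,5,7,9,11,13,15): 1⊕0⊕1⊕1⊕0⊕0⊕1⊕1 = 1
s2 (pos 2,3,6,7,10,11,14,15): 1⊕0⊕1⊕1⊕0⊕0⊕1⊕1 = 1
s4 (pos 4,5,6,7,12,13,14,15): 0⊕1⊕1⊕1⊕1⊕1⊕1⊕1 = 1
s8 (pos 8,9,10,11,12,13,14,15): 1⊕0⊕0⊕0⊕1⊕1⊕1⊕1 = 1
Syndrome s8…s1 = 1111 → error at position 15.

1111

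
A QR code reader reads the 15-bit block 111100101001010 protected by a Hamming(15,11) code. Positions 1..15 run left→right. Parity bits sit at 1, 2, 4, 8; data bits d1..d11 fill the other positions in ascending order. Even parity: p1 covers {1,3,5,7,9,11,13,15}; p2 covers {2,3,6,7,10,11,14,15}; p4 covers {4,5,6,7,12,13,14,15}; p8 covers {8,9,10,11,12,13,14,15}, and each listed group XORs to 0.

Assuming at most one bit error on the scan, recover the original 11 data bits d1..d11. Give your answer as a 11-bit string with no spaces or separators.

10011001010

s1 (pos 1,3,5,7,9,11,13,15): 1⊕1⊕0⊕1⊕1⊕0⊕0⊕0 = 0
s2 (pos 2,3,6,7,10,11,14,15): 1⊕1⊕0⊕1⊕0⊕0⊕1⊕0 = 0
s4 (pos 4,5,6,7,12,13,14,15): 1⊕0⊕0⊕1⊕1⊕0⊕1⊕0 = 0
s8 (pos 8,9,10,11,12,13,14,15): 0⊕1⊕0⊕0⊕1⊕0⊕1⊕0 = 1
Syndrome s8…s1 = 1000 → error at position 8.
Flip position 8: 111100101001010 → 111100111001010
Read data bits from positions 3,5,6,7,9,10,11,12,13,14,15: 10011001010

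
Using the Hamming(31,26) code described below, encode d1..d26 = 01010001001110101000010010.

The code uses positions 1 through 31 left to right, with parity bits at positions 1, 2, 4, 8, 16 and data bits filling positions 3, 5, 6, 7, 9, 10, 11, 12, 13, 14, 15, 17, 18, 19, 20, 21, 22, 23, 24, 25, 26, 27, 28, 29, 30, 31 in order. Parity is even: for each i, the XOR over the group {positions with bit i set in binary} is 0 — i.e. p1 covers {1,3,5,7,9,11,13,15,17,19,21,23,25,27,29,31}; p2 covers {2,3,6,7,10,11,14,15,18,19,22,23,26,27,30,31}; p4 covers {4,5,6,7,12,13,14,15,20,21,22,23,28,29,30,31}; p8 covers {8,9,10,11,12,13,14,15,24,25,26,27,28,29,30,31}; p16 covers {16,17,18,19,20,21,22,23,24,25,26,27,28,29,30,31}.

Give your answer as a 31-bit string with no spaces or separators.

1001101000010010110101000010010

Place data at non-parity positions: p1 p2 0 p4 1 0 1 p8 0 0 0 1 0 0 1 p16 1 1 0 1 0 1 0 0 0 0 1 0 0 1 0
p1 (pos 1,3,5,7,9,11,13,15,17,19,21,23,25,27,29,31): XOR of data positions = 0⊕1⊕1⊕0⊕0⊕0⊕1⊕1⊕0⊕0⊕0⊕0⊕1⊕0⊕0 = 1
p2 (pos 2,3,6,7,10,11,14,15,18,19,22,23,26,27,30,31): XOR of data positions = 0⊕0⊕1⊕0⊕0⊕0⊕1⊕1⊕0⊕1⊕0⊕0⊕1⊕1⊕0 = 0
p4 (pos 4,5,6,7,12,13,14,15,20,21,22,23,28,29,30,31): XOR of data positions = 1⊕0⊕1⊕1⊕0⊕0⊕1⊕1⊕0⊕1⊕0⊕0⊕0⊕1⊕0 = 1
p8 (pos 8,9,10,11,12,13,14,15,24,25,26,27,28,29,30,31): XOR of data positions = 0⊕0⊕0⊕1⊕0⊕0⊕1⊕0⊕0⊕0⊕1⊕0⊕0⊕1⊕0 = 0
p16 (pos 16,17,18,19,20,21,22,23,24,25,26,27,28,29,30,31): XOR of data positions = 1⊕1⊕0⊕1⊕0⊕1⊕0⊕0⊕0⊕0⊕1⊕0⊕0⊕1⊕0 = 0
Codeword: 1001101000010010110101000010010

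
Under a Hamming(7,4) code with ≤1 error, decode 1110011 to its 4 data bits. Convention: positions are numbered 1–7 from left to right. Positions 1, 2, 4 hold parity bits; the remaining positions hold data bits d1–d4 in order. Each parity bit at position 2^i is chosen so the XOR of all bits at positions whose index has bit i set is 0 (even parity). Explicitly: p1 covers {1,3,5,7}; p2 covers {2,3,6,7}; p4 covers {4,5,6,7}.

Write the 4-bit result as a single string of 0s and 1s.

s1 (pos 1,3,5,7): 1⊕1⊕0⊕1 = 1
s2 (pos 2,3,6,7): 1⊕1⊕1⊕1 = 0
s4 (pos 4,5,6,7): 0⊕0⊕1⊕1 = 0
Syndrome s4…s1 = 001 → error at position 1.
Flip position 1: 1110011 → 0110011
Read data bits from positions 3,5,6,7: 1011

1011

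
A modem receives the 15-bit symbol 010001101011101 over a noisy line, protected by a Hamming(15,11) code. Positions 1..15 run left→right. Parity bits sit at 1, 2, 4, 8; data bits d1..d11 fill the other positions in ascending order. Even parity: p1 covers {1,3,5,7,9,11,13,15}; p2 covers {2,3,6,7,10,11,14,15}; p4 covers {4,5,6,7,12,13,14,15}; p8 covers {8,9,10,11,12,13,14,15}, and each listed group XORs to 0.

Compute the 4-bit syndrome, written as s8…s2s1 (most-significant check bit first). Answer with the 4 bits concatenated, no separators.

1111

s1 (pos 1,3,5,7,9,11,13,15): 0⊕0⊕0⊕1⊕1⊕1⊕1⊕1 = 1
s2 (pos 2,3,6,7,10,11,14,15): 1⊕0⊕1⊕1⊕0⊕1⊕0⊕1 = 1
s4 (pos 4,5,6,7,12,13,14,15): 0⊕0⊕1⊕1⊕1⊕1⊕0⊕1 = 1
s8 (pos 8,9,10,11,12,13,14,15): 0⊕1⊕0⊕1⊕1⊕1⊕0⊕1 = 1
Syndrome s8…s1 = 1111 → error at position 15.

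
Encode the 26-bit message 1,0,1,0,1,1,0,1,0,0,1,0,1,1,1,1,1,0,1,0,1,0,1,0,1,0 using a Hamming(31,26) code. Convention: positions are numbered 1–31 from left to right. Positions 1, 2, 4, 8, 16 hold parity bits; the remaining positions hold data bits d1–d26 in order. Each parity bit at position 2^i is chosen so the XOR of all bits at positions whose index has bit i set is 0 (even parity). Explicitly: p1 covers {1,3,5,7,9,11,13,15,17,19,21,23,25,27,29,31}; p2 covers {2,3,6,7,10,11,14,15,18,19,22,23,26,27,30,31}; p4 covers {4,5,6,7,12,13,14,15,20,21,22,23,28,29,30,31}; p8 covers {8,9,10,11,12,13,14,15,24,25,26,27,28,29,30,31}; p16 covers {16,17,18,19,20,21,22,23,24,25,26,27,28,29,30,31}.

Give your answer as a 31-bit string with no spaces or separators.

1110010011010011011111010101010

Place data at non-parity positions: p1 p2 1 p4 0 1 0 p8 1 1 0 1 0 0 1 p16 0 1 1 1 1 1 0 1 0 1 0 1 0 1 0
p1 (pos 1,3,5,7,9,11,13,15,17,19,21,23,25,27,29,31): XOR of data positions = 1⊕0⊕0⊕1⊕0⊕0⊕1⊕0⊕1⊕1⊕0⊕0⊕0⊕0⊕0 = 1
p2 (pos 2,3,6,7,10,11,14,15,18,19,22,23,26,27,30,31): XOR of data positions = 1⊕1⊕0⊕1⊕0⊕0⊕1⊕1⊕1⊕1⊕0⊕1⊕0⊕1⊕0 = 1
p4 (pos 4,5,6,7,12,13,14,15,20,21,22,23,28,29,30,31): XOR of data positions = 0⊕1⊕0⊕1⊕0⊕0⊕1⊕1⊕1⊕1⊕0⊕1⊕0⊕1⊕0 = 0
p8 (pos 8,9,10,11,12,13,14,15,24,25,26,27,28,29,30,31): XOR of data positions = 1⊕1⊕0⊕1⊕0⊕0⊕1⊕1⊕0⊕1⊕0⊕1⊕0⊕1⊕0 = 0
p16 (pos 16,17,18,19,20,21,22,23,24,25,26,27,28,29,30,31): XOR of data positions = 0⊕1⊕1⊕1⊕1⊕1⊕0⊕1⊕0⊕1⊕0⊕1⊕0⊕1⊕0 = 1
Codeword: 1110010011010011011111010101010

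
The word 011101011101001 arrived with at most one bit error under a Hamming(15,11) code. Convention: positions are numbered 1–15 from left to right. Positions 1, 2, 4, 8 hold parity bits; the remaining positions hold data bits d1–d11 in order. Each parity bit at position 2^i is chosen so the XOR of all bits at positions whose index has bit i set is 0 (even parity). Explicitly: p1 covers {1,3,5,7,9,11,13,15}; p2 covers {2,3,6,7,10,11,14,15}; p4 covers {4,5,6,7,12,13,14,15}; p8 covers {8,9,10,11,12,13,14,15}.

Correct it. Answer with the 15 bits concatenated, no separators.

s1 (pos 1,3,5,7,9,11,13,15): 0⊕1⊕0⊕0⊕1⊕0⊕0⊕1 = 1
s2 (pos 2,3,6,7,10,11,14,15): 1⊕1⊕1⊕0⊕1⊕0⊕0⊕1 = 1
s4 (pos 4,5,6,7,12,13,14,15): 1⊕0⊕1⊕0⊕1⊕0⊕0⊕1 = 0
s8 (pos 8,9,10,11,12,13,14,15): 1⊕1⊕1⊕0⊕1⊕0⊕0⊕1 = 1
Syndrome s8…s1 = 1011 → error at position 11.
Flip position 11: 011101011101001 → 011101011111001

011101011111001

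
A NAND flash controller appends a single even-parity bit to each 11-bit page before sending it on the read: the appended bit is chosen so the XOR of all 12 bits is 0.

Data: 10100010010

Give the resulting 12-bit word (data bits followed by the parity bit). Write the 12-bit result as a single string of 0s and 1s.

101000100100

XOR of the 11 data bits: 1⊕0⊕1⊕0⊕0⊕0⊕1⊕0⊕0⊕1⊕0 = 0
Parity bit = 0 (so all 12 bits XOR to 0).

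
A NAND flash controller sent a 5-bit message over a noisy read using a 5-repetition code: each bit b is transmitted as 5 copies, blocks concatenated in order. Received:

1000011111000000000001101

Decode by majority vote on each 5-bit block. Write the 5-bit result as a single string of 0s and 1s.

01001

Block 1 (10000): 1 one → 0
Block 2 (11111): 5 ones → 1
Block 3 (00000): 0 ones → 0
Block 4 (00000): 0 ones → 0
Block 5 (01101): 3 ones → 1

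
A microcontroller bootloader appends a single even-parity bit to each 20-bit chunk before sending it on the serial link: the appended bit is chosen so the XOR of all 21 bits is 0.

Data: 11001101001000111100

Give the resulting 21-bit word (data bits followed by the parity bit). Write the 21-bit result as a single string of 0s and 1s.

110011010010001111000

XOR of the 20 data bits: 1⊕1⊕0⊕0⊕1⊕1⊕0⊕1⊕0⊕0⊕1⊕0⊕0⊕0⊕1⊕1⊕1⊕1⊕0⊕0 = 0
Parity bit = 0 (so all 21 bits XOR to 0).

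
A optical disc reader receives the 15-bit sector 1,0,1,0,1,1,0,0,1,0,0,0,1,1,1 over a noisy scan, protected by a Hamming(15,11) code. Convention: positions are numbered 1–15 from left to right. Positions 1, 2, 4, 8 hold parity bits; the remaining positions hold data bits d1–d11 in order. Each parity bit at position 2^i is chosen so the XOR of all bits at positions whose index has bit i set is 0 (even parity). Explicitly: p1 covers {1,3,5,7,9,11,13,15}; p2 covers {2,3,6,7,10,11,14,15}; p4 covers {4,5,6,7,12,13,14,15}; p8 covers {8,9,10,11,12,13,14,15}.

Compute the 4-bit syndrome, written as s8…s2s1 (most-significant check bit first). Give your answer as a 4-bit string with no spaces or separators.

s1 (pos 1,3,5,7,9,11,13,15): 1⊕1⊕1⊕0⊕1⊕0⊕1⊕1 = 0
s2 (pos 2,3,6,7,10,11,14,15): 0⊕1⊕1⊕0⊕0⊕0⊕1⊕1 = 0
s4 (pos 4,5,6,7,12,13,14,15): 0⊕1⊕1⊕0⊕0⊕1⊕1⊕1 = 1
s8 (pos 8,9,10,11,12,13,14,15): 0⊕1⊕0⊕0⊕0⊕1⊕1⊕1 = 0
Syndrome s8…s1 = 0100 → error at position 4.

0100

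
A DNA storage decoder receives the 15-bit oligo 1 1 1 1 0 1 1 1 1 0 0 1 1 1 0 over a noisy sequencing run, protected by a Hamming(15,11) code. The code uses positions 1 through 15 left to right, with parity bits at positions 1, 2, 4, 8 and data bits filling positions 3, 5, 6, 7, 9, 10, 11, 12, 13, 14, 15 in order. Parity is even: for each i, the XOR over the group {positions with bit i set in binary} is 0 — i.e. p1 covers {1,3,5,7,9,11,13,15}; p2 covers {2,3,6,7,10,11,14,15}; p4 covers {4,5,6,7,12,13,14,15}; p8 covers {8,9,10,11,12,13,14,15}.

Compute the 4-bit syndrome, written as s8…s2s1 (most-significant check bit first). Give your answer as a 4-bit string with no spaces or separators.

s1 (pos 1,3,5,7,9,11,13,15): 1⊕1⊕0⊕1⊕1⊕0⊕1⊕0 = 1
s2 (pos 2,3,6,7,10,11,14,15): 1⊕1⊕1⊕1⊕0⊕0⊕1⊕0 = 1
s4 (pos 4,5,6,7,12,13,14,15): 1⊕0⊕1⊕1⊕1⊕1⊕1⊕0 = 0
s8 (pos 8,9,10,11,12,13,14,15): 1⊕1⊕0⊕0⊕1⊕1⊕1⊕0 = 1
Syndrome s8…s1 = 1011 → error at position 11.

1011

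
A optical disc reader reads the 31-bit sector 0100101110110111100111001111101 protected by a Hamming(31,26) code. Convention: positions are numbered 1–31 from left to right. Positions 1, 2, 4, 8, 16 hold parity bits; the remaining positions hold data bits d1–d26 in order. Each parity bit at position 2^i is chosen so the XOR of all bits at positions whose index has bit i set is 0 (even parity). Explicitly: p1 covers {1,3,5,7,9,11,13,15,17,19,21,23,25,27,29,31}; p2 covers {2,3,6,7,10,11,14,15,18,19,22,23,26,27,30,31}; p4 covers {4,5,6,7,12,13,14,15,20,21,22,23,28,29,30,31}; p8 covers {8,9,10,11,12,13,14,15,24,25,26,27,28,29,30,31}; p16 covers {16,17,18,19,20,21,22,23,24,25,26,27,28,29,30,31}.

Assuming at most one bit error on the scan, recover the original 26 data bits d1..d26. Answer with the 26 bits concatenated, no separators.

s1 (pos 1,3,5,7,9,11,13,15,17,19,21,23,25,27,29,31): 0⊕0⊕1⊕1⊕1⊕1⊕0⊕1⊕1⊕0⊕1⊕0⊕1⊕1⊕1⊕1 = 1
s2 (pos 2,3,6,7,10,11,14,15,18,19,22,23,26,27,30,31): 1⊕0⊕0⊕1⊕0⊕1⊕1⊕1⊕0⊕0⊕1⊕0⊕1⊕1⊕0⊕1 = 1
s4 (pos 4,5,6,7,12,13,14,15,20,21,22,23,28,29,30,31): 0⊕1⊕0⊕1⊕1⊕0⊕1⊕1⊕1⊕1⊕1⊕0⊕1⊕1⊕0⊕1 = 1
s8 (pos 8,9,10,11,12,13,14,15,24,25,26,27,28,29,30,31): 1⊕1⊕0⊕1⊕1⊕0⊕1⊕1⊕0⊕1⊕1⊕1⊕1⊕1⊕0⊕1 = 0
s16 (pos 16,17,18,19,20,21,22,23,24,25,26,27,28,29,30,31): 1⊕1⊕0⊕0⊕1⊕1⊕1⊕0⊕0⊕1⊕1⊕1⊕1⊕1⊕0⊕1 = 1
Syndrome s16…s1 = 10111 → error at position 23.
Flip position 23: 0100101110110111100111001111101 → 0100101110110111100111101111101
Read data bits from positions 3,5,6,7,9,10,11,12,13,14,15,17,18,19,20,21,22,23,24,25,26,27,28,29,30,31: 01011011011100111101111101

01011011011100111101111101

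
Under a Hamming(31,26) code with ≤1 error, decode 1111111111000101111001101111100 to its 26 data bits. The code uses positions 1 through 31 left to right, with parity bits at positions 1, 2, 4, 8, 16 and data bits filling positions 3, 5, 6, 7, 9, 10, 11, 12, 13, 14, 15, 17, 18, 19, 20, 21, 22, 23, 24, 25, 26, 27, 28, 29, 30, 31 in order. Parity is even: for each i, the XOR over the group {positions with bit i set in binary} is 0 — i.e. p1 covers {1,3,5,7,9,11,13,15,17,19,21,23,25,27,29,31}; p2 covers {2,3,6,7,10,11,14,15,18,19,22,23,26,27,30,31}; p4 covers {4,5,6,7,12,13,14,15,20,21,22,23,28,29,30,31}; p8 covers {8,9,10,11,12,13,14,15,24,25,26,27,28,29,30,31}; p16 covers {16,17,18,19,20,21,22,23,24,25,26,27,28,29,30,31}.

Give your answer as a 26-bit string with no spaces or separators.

11111100010111001101111000

s1 (pos 1,3,5,7,9,11,13,15,17,19,21,23,25,27,29,31): 1⊕1⊕1⊕1⊕1⊕0⊕0⊕0⊕1⊕1⊕0⊕1⊕1⊕1⊕1⊕0 = 1
s2 (pos 2,3,6,7,10,11,14,15,18,19,22,23,26,27,30,31): 1⊕1⊕1⊕1⊕1⊕0⊕1⊕0⊕1⊕1⊕1⊕1⊕1⊕1⊕0⊕0 = 0
s4 (pos 4,5,6,7,12,13,14,15,20,21,22,23,28,29,30,31): 1⊕1⊕1⊕1⊕0⊕0⊕1⊕0⊕0⊕0⊕1⊕1⊕1⊕1⊕0⊕0 = 1
s8 (pos 8,9,10,11,12,13,14,15,24,25,26,27,28,29,30,31): 1⊕1⊕1⊕0⊕0⊕0⊕1⊕0⊕0⊕1⊕1⊕1⊕1⊕1⊕0⊕0 = 1
s16 (pos 16,17,18,19,20,21,22,23,24,25,26,27,28,29,30,31): 1⊕1⊕1⊕1⊕0⊕0⊕1⊕1⊕0⊕1⊕1⊕1⊕1⊕1⊕0⊕0 = 1
Syndrome s16…s1 = 11101 → error at position 29.
Flip position 29: 1111111111000101111001101111100 → 1111111111000101111001101111000
Read data bits from positions 3,5,6,7,9,10,11,12,13,14,15,17,18,19,20,21,22,23,24,25,26,27,28,29,30,31: 11111100010111001101111000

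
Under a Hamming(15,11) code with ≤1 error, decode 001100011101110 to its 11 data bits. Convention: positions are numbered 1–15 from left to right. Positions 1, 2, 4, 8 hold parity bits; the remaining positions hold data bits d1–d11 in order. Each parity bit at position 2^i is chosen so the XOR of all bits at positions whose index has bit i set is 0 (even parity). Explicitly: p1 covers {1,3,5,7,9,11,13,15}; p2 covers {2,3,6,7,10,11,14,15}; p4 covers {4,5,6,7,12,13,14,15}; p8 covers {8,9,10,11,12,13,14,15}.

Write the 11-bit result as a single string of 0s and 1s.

s1 (pos 1,3,5,7,9,11,13,15): 0⊕1⊕0⊕0⊕1⊕0⊕1⊕0 = 1
s2 (pos 2,3,6,7,10,11,14,15): 0⊕1⊕0⊕0⊕1⊕0⊕1⊕0 = 1
s4 (pos 4,5,6,7,12,13,14,15): 1⊕0⊕0⊕0⊕1⊕1⊕1⊕0 = 0
s8 (pos 8,9,10,11,12,13,14,15): 1⊕1⊕1⊕0⊕1⊕1⊕1⊕0 = 0
Syndrome s8…s1 = 0011 → error at position 3.
Flip position 3: 001100011101110 → 000100011101110
Read data bits from positions 3,5,6,7,9,10,11,12,13,14,15: 00001101110

00001101110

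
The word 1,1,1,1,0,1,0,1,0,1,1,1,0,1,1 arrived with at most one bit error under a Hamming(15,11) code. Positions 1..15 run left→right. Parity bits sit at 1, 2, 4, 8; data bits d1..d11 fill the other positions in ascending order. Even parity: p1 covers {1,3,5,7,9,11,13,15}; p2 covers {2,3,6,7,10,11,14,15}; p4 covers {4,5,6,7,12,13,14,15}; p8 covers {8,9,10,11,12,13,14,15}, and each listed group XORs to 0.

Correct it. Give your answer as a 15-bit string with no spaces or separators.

111100010111011

s1 (pos 1,3,5,7,9,11,13,15): 1⊕1⊕0⊕0⊕0⊕1⊕0⊕1 = 0
s2 (pos 2,3,6,7,10,11,14,15): 1⊕1⊕1⊕0⊕1⊕1⊕1⊕1 = 1
s4 (pos 4,5,6,7,12,13,14,15): 1⊕0⊕1⊕0⊕1⊕0⊕1⊕1 = 1
s8 (pos 8,9,10,11,12,13,14,15): 1⊕0⊕1⊕1⊕1⊕0⊕1⊕1 = 0
Syndrome s8…s1 = 0110 → error at position 6.
Flip position 6: 111101010111011 → 111100010111011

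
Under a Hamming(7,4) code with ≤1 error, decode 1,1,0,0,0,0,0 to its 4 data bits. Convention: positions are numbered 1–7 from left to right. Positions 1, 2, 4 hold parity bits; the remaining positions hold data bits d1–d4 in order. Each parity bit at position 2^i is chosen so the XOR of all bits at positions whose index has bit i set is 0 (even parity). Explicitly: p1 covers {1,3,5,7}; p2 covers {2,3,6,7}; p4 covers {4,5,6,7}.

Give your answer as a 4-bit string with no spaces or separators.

1000

s1 (pos 1,3,5,7): 1⊕0⊕0⊕0 = 1
s2 (pos 2,3,6,7): 1⊕0⊕0⊕0 = 1
s4 (pos 4,5,6,7): 0⊕0⊕0⊕0 = 0
Syndrome s4…s1 = 011 → error at position 3.
Flip position 3: 1100000 → 1110000
Read data bits from positions 3,5,6,7: 1000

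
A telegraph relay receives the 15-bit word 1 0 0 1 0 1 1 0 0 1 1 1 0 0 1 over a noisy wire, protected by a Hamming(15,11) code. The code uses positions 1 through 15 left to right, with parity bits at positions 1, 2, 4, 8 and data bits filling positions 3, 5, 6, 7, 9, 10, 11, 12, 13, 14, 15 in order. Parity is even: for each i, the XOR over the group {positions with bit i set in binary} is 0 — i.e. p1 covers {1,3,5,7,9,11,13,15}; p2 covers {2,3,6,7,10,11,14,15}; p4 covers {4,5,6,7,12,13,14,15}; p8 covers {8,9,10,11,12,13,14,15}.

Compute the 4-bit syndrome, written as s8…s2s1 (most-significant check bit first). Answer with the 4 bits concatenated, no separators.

s1 (pos 1,3,5,7,9,11,13,15): 1⊕0⊕0⊕1⊕0⊕1⊕0⊕1 = 0
s2 (pos 2,3,6,7,10,11,14,15): 0⊕0⊕1⊕1⊕1⊕1⊕0⊕1 = 1
s4 (pos 4,5,6,7,12,13,14,15): 1⊕0⊕1⊕1⊕1⊕0⊕0⊕1 = 1
s8 (pos 8,9,10,11,12,13,14,15): 0⊕0⊕1⊕1⊕1⊕0⊕0⊕1 = 0
Syndrome s8…s1 = 0110 → error at position 6.

0110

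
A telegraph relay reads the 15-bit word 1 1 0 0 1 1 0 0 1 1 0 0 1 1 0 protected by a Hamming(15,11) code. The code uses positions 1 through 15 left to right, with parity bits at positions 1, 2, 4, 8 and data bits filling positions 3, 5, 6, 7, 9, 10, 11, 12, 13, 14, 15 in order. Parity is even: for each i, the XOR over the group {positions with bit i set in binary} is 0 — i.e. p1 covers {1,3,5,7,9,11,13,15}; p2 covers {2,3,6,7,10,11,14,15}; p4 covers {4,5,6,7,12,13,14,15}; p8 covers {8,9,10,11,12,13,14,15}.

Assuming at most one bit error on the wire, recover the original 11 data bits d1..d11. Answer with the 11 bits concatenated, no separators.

s1 (pos 1,3,5,7,9,11,13,15): 1⊕0⊕1⊕0⊕1⊕0⊕1⊕0 = 0
s2 (pos 2,3,6,7,10,11,14,15): 1⊕0⊕1⊕0⊕1⊕0⊕1⊕0 = 0
s4 (pos 4,5,6,7,12,13,14,15): 0⊕1⊕1⊕0⊕0⊕1⊕1⊕0 = 0
s8 (pos 8,9,10,11,12,13,14,15): 0⊕1⊕1⊕0⊕0⊕1⊕1⊕0 = 0
Syndrome s8…s1 = 0000 → no error.
Read data bits from positions 3,5,6,7,9,10,11,12,13,14,15: 01101100110

01101100110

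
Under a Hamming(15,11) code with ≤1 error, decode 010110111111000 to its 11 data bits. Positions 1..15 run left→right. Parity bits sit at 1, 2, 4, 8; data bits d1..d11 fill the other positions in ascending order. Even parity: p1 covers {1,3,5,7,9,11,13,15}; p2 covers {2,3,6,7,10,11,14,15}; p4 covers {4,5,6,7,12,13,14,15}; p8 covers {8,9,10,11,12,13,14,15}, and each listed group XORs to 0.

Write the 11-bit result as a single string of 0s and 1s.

s1 (pos 1,3,5,7,9,11,13,15): 0⊕0⊕1⊕1⊕1⊕1⊕0⊕0 = 0
s2 (pos 2,3,6,7,10,11,14,15): 1⊕0⊕0⊕1⊕1⊕1⊕0⊕0 = 0
s4 (pos 4,5,6,7,12,13,14,15): 1⊕1⊕0⊕1⊕1⊕0⊕0⊕0 = 0
s8 (pos 8,9,10,11,12,13,14,15): 1⊕1⊕1⊕1⊕1⊕0⊕0⊕0 = 1
Syndrome s8…s1 = 1000 → error at position 8.
Flip position 8: 010110111111000 → 010110101111000
Read data bits from positions 3,5,6,7,9,10,11,12,13,14,15: 01011111000

01011111000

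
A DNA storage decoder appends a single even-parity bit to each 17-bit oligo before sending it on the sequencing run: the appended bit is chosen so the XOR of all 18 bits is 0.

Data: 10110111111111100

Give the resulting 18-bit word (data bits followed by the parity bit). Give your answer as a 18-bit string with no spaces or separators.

101101111111111001

XOR of the 17 data bits: 1⊕0⊕1⊕1⊕0⊕1⊕1⊕1⊕1⊕1⊕1⊕1⊕1⊕1⊕1⊕0⊕0 = 1
Parity bit = 1 (so all 18 bits XOR to 0).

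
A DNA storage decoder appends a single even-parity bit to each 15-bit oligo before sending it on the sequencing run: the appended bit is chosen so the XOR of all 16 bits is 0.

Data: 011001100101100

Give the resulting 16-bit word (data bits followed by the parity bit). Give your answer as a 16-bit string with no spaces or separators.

0110011001011001

XOR of the 15 data bits: 0⊕1⊕1⊕0⊕0⊕1⊕1⊕0⊕0⊕1⊕0⊕1⊕1⊕0⊕0 = 1
Parity bit = 1 (so all 16 bits XOR to 0).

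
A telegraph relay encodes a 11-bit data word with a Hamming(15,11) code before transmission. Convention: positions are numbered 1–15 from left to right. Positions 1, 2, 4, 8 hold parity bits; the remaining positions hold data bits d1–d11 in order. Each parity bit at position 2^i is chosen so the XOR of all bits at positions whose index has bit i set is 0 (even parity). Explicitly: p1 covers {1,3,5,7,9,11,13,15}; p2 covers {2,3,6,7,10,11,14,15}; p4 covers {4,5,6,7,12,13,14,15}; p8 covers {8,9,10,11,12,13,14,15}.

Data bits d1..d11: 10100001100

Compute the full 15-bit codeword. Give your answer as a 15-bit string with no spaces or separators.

001101000001100

Place data at non-parity positions: p1 p2 1 p4 0 1 0 p8 0 0 0 1 1 0 0
p1 (pos 1,3,5,7,9,11,13,15): XOR of data positions = 1⊕0⊕0⊕0⊕0⊕1⊕0 = 0
p2 (pos 2,3,6,7,10,11,14,15): XOR of data positions = 1⊕1⊕0⊕0⊕0⊕0⊕0 = 0
p4 (pos 4,5,6,7,12,13,14,15): XOR of data positions = 0⊕1⊕0⊕1⊕1⊕0⊕0 = 1
p8 (pos 8,9,10,11,12,13,14,15): XOR of data positions = 0⊕0⊕0⊕1⊕1⊕0⊕0 = 0
Codeword: 001101000001100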